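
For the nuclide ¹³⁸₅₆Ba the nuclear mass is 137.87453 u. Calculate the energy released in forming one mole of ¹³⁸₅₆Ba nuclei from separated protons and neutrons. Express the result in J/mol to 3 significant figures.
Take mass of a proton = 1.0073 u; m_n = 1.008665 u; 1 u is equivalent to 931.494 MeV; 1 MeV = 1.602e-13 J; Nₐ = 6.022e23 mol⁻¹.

1.12e+14 J/mol

Mass of separated nucleons = 56(1.0073) + 82(1.008665) = 56.4088 + 82.710530 = 139.119330 u
Mass defect Δm = 139.119330 − 137.87453 = 1.244800 u
E_B = 1.244800 × 931.494 = 1159.52 MeV
Per nucleus in joules: 1159.52 MeV × 1.602e-13 J/MeV = 1.8576e-10 J
Per mole: 1.8576e-10 J × 6.022e23 mol⁻¹ = 1.1186e+14 J/mol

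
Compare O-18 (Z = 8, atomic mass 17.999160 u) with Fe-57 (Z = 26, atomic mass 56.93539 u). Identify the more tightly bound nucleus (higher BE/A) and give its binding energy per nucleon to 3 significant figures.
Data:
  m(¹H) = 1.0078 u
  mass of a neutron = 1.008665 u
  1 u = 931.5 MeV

O-18: Σm = 8(1.0078) + 10(1.008665) = 18.149050 u; Δm = 0.149890 u; E_B = 139.62 MeV; E_B/A = 7.757 MeV
Fe-57: Σm = 26(1.0078) + 31(1.008665) = 57.471415 u; Δm = 0.536025 u; E_B = 499.31 MeV; E_B/A = 8.760 MeV
Fe-57 has the higher binding energy per nucleon, so it is the more tightly bound nucleus.

Fe-57; 8.76 MeV/nucleon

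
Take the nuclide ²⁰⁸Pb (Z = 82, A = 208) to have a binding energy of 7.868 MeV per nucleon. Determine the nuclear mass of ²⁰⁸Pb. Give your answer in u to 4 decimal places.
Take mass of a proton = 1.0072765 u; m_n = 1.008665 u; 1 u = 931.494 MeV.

Total binding energy = 208 × 7.868 = 1636.544 MeV
Mass defect = 1636.544 MeV / (931.494 MeV/u) = 1.756902 u
Constituent mass = 82(1.0072765) + 126(1.008665) = 209.6884630 u
Nuclear mass = 209.6884630 − 1.756902 = 207.9315610 u ≈ 207.9316 u (to 4 decimal places)

207.9316 u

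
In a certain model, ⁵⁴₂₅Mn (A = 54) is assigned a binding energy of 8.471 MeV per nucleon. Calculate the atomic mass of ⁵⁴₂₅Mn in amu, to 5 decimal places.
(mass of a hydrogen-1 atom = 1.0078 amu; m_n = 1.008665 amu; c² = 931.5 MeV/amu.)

Total binding energy = 54 × 8.471 = 457.434 MeV
Mass defect = 457.434 MeV / (931.5 MeV/amu) = 0.4910725 amu
Constituent mass = 25(1.0078) + 29(1.008665) = 54.446285 amu
Atomic mass = 54.446285 − 0.4910725 = 53.9552125 amu ≈ 53.95521 amu (to 5 decimal places)

53.95521 amu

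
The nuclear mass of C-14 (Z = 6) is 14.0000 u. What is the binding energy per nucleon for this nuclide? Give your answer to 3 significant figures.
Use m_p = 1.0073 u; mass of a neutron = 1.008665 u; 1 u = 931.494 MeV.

With 6 protons and 8 neutrons (A = 14):
Mass of separated nucleons = 6(1.0073) + 8(1.008665) = 6.0438 + 8.069320 = 14.113120 u
Δm = 14.113120 − 14.0000 = 0.113120 u
Converting to energy: 0.113120 u × 931.494 MeV/u = 105.3706 MeV
BE/A = 105.3706 MeV / 14 = 7.526 MeV/nucleon

7.53 MeV/nucleon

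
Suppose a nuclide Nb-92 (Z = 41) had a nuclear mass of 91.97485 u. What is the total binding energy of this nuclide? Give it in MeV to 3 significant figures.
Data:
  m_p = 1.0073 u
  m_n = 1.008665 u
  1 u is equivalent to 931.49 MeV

Total constituent mass: 41 × 1.0073 + 51 × 1.008665 = 92.741215 u
Δm = 92.741215 − 91.97485 = 0.766365 u
Converting to energy: 0.766365 u × 931.49 MeV/u = 713.861 MeV

714 MeV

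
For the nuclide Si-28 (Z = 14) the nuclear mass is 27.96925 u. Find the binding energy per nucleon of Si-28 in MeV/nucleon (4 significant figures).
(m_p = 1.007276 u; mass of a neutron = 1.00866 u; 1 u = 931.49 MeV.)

Z = 14, so N = A − Z = 28 − 14 = 14.
Total constituent mass: 14 × 1.007276 + 14 × 1.00866 = 28.223104 u
Mass defect Δm = 28.223104 − 27.96925 = 0.253854 u
E_B = 0.253854 × 931.49 = 236.462 MeV
Per nucleon: 236.462 / 28 = 8.445 MeV

8.445 MeV/nucleon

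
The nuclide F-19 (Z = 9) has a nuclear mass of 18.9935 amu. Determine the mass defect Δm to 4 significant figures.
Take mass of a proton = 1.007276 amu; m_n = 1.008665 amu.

Total constituent mass: 9 × 1.007276 + 10 × 1.008665 = 19.152134 amu
Δm = 19.152134 − 18.9935 = 0.158634 amu

0.1586 amu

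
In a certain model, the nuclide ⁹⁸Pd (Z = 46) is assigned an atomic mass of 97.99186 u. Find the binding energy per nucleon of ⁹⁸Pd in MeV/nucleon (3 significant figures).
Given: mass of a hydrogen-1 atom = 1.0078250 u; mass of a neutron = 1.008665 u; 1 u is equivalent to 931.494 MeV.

Total constituent mass: 46 × 1.0078250 + 52 × 1.008665 = 98.8105300 u
The mass defect is 98.8105300 − 97.99186 = 0.8186700 u.
Binding energy = Δm·c² = 0.8186700 × 931.494 MeV/u = 762.586 MeV
BE/A = 762.586 MeV / 98 = 7.781 MeV/nucleon

7.78 MeV/nucleon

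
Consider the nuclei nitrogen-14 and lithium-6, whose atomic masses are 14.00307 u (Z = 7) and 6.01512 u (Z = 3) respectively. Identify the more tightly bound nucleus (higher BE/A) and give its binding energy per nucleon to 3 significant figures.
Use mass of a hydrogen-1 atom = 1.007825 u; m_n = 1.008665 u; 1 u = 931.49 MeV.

nitrogen-14; 7.48 MeV/nucleon

nitrogen-14: Σm = 7(1.007825) + 7(1.008665) = 14.115430 u; Δm = 0.112360 u; E_B = 104.66 MeV; E_B/A = 7.476 MeV
lithium-6: Σm = 3(1.007825) + 3(1.008665) = 6.049470 u; Δm = 0.034350 u; E_B = 31.997 MeV; E_B/A = 5.333 MeV
nitrogen-14 has the higher binding energy per nucleon, so it is the more tightly bound nucleus.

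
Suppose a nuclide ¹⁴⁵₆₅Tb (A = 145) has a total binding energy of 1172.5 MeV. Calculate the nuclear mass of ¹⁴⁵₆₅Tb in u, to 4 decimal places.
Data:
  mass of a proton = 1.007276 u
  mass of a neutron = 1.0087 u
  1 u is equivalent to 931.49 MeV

Mass defect = 1172.5 MeV / (931.49 MeV/u) = 1.258736 u
Constituent mass = 65(1.007276) + 80(1.0087) = 146.168940 u
Nuclear mass = 146.168940 − 1.258736 = 144.910204 u ≈ 144.9102 u (to 4 decimal places)

144.9102 u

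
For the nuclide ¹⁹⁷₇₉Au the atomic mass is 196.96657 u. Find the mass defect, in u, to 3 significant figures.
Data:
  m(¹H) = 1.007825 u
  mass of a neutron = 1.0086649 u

With 79 protons and 118 neutrons (A = 197):
Σm = 79·m(¹H) + 118·m_n = 79.618175 + 119.0224582 = 198.6406332 u
The mass defect is 198.6406332 − 196.96657 = 1.6740632 u.

1.67 u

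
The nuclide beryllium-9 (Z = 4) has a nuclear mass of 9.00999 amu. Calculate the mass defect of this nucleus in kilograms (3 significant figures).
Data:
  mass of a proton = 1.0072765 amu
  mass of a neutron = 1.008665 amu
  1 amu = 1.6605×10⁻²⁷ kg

Σm = 4·m_p + 5·m_n = 4.0291060 + 5.043325 = 9.0724310 amu
Mass defect Δm = 9.0724310 − 9.00999 = 0.0624410 amu
In SI units: 0.0624410 amu × 1.6605×10⁻²⁷ kg/amu = 1.0368e-28 kg

1.04e-28 kg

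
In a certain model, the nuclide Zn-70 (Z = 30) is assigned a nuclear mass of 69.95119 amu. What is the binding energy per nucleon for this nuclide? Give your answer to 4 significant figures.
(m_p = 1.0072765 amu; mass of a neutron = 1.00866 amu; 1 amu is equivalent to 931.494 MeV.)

8.164 MeV/nucleon

Σm = 30·m_p + 40·m_n = 30.2182950 + 40.34640 = 70.5646950 amu
Δm = 70.5646950 − 69.95119 = 0.6135050 amu
E_B = 0.6135050 × 931.494 = 571.476 MeV
Per nucleon: 571.476 / 70 = 8.164 MeV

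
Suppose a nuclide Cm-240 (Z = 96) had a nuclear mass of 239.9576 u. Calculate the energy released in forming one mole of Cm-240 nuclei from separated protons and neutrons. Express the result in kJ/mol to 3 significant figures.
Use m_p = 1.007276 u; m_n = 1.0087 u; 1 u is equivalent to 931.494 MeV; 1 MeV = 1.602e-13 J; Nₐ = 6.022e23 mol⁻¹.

With 96 protons and 144 neutrons (A = 240):
Total constituent mass: 96 × 1.007276 + 144 × 1.0087 = 241.951296 u
Mass defect Δm = 241.951296 − 239.9576 = 1.993696 u
Converting to energy: 1.993696 u × 931.494 MeV/u = 1857.12 MeV
Per nucleus in joules: 1857.12 MeV × 1.602e-13 J/MeV = 2.9751e-10 J
Per mole: 2.9751e-10 J × 6.022e23 mol⁻¹ = 1.7916e+14 J/mol

1.79e+11 kJ/mol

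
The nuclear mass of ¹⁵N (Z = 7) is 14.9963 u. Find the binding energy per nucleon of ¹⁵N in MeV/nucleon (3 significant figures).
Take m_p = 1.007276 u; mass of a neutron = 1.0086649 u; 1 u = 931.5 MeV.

7.70 MeV/nucleon

Total constituent mass: 7 × 1.007276 + 8 × 1.0086649 = 15.1202512 u
Δm = 15.1202512 − 14.9963 = 0.1239512 u
E_B = 0.1239512 × 931.5 = 115.461 MeV
Per nucleon: 115.461 / 15 = 7.697 MeV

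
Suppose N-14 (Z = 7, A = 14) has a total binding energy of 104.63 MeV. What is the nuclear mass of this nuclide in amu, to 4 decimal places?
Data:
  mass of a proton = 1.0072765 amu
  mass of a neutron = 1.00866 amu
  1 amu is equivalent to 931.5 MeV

13.9992 amu

Mass defect = 104.63 MeV / (931.5 MeV/amu) = 0.112324 amu
Constituent mass = 7(1.0072765) + 7(1.00866) = 14.1115555 amu
Nuclear mass = 14.1115555 − 0.112324 = 13.9992315 amu ≈ 13.9992 amu (to 4 decimal places)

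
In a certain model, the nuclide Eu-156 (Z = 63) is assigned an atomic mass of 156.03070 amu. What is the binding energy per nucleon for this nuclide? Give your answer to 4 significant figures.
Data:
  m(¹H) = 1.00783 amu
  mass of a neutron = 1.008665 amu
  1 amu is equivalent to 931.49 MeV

Z = 63, so N = A − Z = 156 − 63 = 93.
Σm = 63·m(¹H) + 93·m_n = 63.49329 + 93.805845 = 157.299135 amu
Δm = 157.299135 − 156.03070 = 1.268435 amu
E_B = 1.268435 × 931.49 = 1181.53 MeV
Per nucleon: 1181.53 / 156 = 7.574 MeV

7.574 MeV/nucleon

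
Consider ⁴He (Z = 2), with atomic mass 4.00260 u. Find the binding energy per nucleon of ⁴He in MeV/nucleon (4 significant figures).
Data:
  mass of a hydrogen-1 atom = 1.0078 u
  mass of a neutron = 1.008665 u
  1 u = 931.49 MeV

With 2 protons and 2 neutrons (A = 4):
Total constituent mass: 2 × 1.0078 + 2 × 1.008665 = 4.032930 u
Δm = 4.032930 − 4.00260 = 0.030330 u
Converting to energy: 0.030330 u × 931.49 MeV/u = 28.2521 MeV
Per nucleon: 28.2521 / 4 = 7.063 MeV

7.063 MeV/nucleon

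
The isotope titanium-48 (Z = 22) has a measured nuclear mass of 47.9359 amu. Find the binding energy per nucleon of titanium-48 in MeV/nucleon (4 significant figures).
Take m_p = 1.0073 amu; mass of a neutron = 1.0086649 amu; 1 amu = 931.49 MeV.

8.732 MeV/nucleon

With 22 protons and 26 neutrons (A = 48):
Mass of separated nucleons = 22(1.0073) + 26(1.0086649) = 22.1606 + 26.2252874 = 48.3858874 amu
The mass defect is 48.3858874 − 47.9359 = 0.4499874 amu.
E_B = 0.4499874 × 931.49 = 419.159 MeV
Per nucleon: 419.159 / 48 = 8.732 MeV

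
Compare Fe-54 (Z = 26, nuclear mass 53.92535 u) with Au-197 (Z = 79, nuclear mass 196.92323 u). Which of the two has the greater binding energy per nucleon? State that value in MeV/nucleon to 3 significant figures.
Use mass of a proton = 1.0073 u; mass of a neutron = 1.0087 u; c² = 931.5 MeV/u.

Fe-54: Σm = 26(1.0073) + 28(1.0087) = 54.4334 u; Δm = 0.50805 u; E_B = 473.25 MeV; E_B/A = 8.764 MeV
Au-197: Σm = 79(1.0073) + 118(1.0087) = 198.6033 u; Δm = 1.68007 u; E_B = 1565.0 MeV; E_B/A = 7.944 MeV
Fe-54 has the higher binding energy per nucleon, so it is the more tightly bound nucleus.

Fe-54; 8.76 MeV/nucleon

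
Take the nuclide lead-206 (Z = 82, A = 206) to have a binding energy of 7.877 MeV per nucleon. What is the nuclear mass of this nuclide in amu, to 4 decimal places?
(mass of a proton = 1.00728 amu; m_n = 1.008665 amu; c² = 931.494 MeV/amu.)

205.9294 amu

Total binding energy = 206 × 7.877 = 1622.662 MeV
Mass defect = 1622.662 MeV / (931.494 MeV/amu) = 1.741999 amu
Constituent mass = 82(1.00728) + 124(1.008665) = 207.671420 amu
Nuclear mass = 207.671420 − 1.741999 = 205.929421 amu ≈ 205.9294 amu (to 4 decimal places)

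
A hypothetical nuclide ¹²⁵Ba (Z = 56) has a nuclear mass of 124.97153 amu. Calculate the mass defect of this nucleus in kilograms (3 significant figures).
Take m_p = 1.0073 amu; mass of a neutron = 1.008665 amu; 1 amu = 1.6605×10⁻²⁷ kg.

1.72e-27 kg

The nucleus contains 56 protons and 125 − 56 = 69 neutrons.
Total constituent mass: 56 × 1.0073 + 69 × 1.008665 = 126.006685 amu
Δm = 126.006685 − 124.97153 = 1.035155 amu
In SI units: 1.035155 amu × 1.6605×10⁻²⁷ kg/amu = 1.7189e-27 kg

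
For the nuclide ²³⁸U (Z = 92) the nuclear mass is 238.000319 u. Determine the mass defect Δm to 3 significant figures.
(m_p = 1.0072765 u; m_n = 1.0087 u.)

1.94 u

Σm = 92·m_p + 146·m_n = 92.6694380 + 147.2702 = 239.9396380 u
Δm = 239.9396380 − 238.000319 = 1.9393190 u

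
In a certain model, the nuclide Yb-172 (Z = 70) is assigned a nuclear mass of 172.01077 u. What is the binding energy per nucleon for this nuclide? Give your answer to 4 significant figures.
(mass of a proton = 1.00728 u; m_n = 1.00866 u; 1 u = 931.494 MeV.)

7.485 MeV/nucleon

The nucleus contains 70 protons and 172 − 70 = 102 neutrons.
Mass of separated nucleons = 70(1.00728) + 102(1.00866) = 70.50960 + 102.88332 = 173.39292 u
The mass defect is 173.39292 − 172.01077 = 1.38215 u.
Binding energy = Δm·c² = 1.38215 × 931.494 MeV/u = 1287.46 MeV
Dividing by A = 172 gives 7.485 MeV per nucleon.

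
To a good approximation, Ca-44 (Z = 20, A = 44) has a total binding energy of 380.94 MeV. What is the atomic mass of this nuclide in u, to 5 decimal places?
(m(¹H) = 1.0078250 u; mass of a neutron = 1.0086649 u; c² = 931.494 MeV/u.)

43.95550 u

Mass defect = 380.94 MeV / (931.494 MeV/u) = 0.4089559 u
Constituent mass = 20(1.0078250) + 24(1.0086649) = 44.3644576 u
Atomic mass = 44.3644576 − 0.4089559 = 43.9555017 u ≈ 43.95550 u (to 5 decimal places)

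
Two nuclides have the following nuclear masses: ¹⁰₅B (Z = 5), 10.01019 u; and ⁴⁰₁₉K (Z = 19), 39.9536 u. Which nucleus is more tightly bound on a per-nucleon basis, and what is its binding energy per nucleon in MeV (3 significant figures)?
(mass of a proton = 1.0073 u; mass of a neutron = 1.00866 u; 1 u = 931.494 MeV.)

⁴⁰₁₉K; 8.55 MeV/nucleon

¹⁰₅B: Σm = 5(1.0073) + 5(1.00866) = 10.07980 u; Δm = 0.06961 u; E_B = 64.841 MeV; E_B/A = 6.484 MeV
⁴⁰₁₉K: Σm = 19(1.0073) + 21(1.00866) = 40.32056 u; Δm = 0.36696 u; E_B = 341.82 MeV; E_B/A = 8.546 MeV
⁴⁰₁₉K has the higher binding energy per nucleon, so it is the more tightly bound nucleus.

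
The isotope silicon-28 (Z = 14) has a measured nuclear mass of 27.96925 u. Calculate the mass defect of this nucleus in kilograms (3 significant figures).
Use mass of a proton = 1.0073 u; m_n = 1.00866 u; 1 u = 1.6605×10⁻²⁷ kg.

4.22e-28 kg

With 14 protons and 14 neutrons (A = 28):
Σm = 14·m_p + 14·m_n = 14.1022 + 14.12124 = 28.22344 u
The mass defect is 28.22344 − 27.96925 = 0.25419 u.
In SI units: 0.25419 u × 1.6605×10⁻²⁷ kg/u = 4.2208e-28 kg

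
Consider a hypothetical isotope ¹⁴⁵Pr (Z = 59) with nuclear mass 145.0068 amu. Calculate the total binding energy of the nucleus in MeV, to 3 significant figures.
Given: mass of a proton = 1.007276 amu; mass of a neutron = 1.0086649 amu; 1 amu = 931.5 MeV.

Σm = 59·m_p + 86·m_n = 59.429284 + 86.7451814 = 146.1744654 amu
Δm = 146.1744654 − 145.0068 = 1.1676654 amu
Converting to energy: 1.1676654 amu × 931.5 MeV/amu = 1087.68 MeV

1090 MeV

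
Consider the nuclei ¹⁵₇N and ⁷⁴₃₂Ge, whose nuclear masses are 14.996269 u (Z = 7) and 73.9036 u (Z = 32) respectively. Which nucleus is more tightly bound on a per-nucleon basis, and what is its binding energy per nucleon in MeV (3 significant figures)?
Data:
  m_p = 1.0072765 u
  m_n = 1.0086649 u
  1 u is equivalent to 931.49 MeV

¹⁵₇N: Σm = 7(1.0072765) + 8(1.0086649) = 15.1202547 u; Δm = 0.1239857 u; E_B = 115.49 MeV; E_B/A = 7.699 MeV
⁷⁴₃₂Ge: Σm = 32(1.0072765) + 42(1.0086649) = 74.5967738 u; Δm = 0.6931738 u; E_B = 645.68 MeV; E_B/A = 8.725 MeV
⁷⁴₃₂Ge has the higher binding energy per nucleon, so it is the more tightly bound nucleus.

⁷⁴₃₂Ge; 8.73 MeV/nucleon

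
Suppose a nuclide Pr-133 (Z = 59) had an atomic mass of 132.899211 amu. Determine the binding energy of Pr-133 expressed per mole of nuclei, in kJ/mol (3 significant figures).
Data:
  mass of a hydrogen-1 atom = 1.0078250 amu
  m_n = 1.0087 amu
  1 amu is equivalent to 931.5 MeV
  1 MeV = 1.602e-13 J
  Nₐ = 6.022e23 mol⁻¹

Σm = 59·m(¹H) + 74·m_n = 59.4616750 + 74.6438 = 134.1054750 amu
Mass defect Δm = 134.1054750 − 132.899211 = 1.2062640 amu
Converting to energy: 1.2062640 amu × 931.5 MeV/amu = 1123.63 MeV
Per nucleus in joules: 1123.63 MeV × 1.602e-13 J/MeV = 1.8001e-10 J
Per mole: 1.8001e-10 J × 6.022e23 mol⁻¹ = 1.0840e+14 J/mol

1.08e+11 kJ/mol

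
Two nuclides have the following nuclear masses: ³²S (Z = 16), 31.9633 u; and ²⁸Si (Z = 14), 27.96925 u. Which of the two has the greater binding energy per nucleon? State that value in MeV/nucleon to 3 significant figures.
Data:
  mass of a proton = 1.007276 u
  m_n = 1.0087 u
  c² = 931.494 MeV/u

³²S: Σm = 16(1.007276) + 16(1.0087) = 32.255616 u; Δm = 0.292316 u; E_B = 272.29 MeV; E_B/A = 8.509 MeV
²⁸Si: Σm = 14(1.007276) + 14(1.0087) = 28.223664 u; Δm = 0.254414 u; E_B = 236.99 MeV; E_B/A = 8.464 MeV
³²S has the higher binding energy per nucleon, so it is the more tightly bound nucleus.

³²S; 8.51 MeV/nucleon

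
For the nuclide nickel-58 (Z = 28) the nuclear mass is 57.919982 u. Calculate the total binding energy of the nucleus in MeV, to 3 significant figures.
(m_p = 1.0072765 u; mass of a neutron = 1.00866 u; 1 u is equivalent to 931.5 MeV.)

506 MeV

Σm = 28·m_p + 30·m_n = 28.2037420 + 30.25980 = 58.4635420 u
Mass defect Δm = 58.4635420 − 57.919982 = 0.5435600 u
Binding energy = Δm·c² = 0.5435600 × 931.5 MeV/u = 506.326 MeV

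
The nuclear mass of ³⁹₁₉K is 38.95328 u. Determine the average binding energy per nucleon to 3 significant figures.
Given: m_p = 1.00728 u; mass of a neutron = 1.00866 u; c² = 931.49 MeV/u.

8.56 MeV/nucleon

Total constituent mass: 19 × 1.00728 + 20 × 1.00866 = 39.31152 u
Mass defect Δm = 39.31152 − 38.95328 = 0.35824 u
Binding energy = Δm·c² = 0.35824 × 931.49 MeV/u = 333.697 MeV
Dividing by A = 39 gives 8.556 MeV per nucleon.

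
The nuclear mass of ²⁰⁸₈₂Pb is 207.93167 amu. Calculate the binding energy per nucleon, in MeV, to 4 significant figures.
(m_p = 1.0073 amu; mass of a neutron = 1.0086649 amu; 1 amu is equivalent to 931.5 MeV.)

The nucleus contains 82 protons and 208 − 82 = 126 neutrons.
Σm = 82·m_p + 126·m_n = 82.5986 + 127.0917774 = 209.6903774 amu
Δm = 209.6903774 − 207.93167 = 1.7587074 amu
E_B = 1.7587074 × 931.5 = 1638.24 MeV
BE/A = 1638.24 MeV / 208 = 7.876 MeV/nucleon

7.876 MeV/nucleon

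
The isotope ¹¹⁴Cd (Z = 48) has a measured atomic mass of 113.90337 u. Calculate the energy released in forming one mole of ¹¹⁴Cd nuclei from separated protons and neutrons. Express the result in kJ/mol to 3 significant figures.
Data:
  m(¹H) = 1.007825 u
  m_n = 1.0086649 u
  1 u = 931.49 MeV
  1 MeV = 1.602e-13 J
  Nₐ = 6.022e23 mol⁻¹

9.38e+10 kJ/mol

Total constituent mass: 48 × 1.007825 + 66 × 1.0086649 = 114.9474834 u
Mass defect Δm = 114.9474834 − 113.90337 = 1.0441134 u
Binding energy = Δm·c² = 1.0441134 × 931.49 MeV/u = 972.581 MeV
Per nucleus in joules: 972.581 MeV × 1.602e-13 J/MeV = 1.5581e-10 J
Per mole: 1.5581e-10 J × 6.022e23 mol⁻¹ = 9.3829e+13 J/mol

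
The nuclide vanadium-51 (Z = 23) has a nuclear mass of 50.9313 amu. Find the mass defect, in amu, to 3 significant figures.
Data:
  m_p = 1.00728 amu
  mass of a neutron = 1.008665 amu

0.479 amu

With 23 protons and 28 neutrons (A = 51):
Mass of separated nucleons = 23(1.00728) + 28(1.008665) = 23.16744 + 28.242620 = 51.410060 amu
Mass defect Δm = 51.410060 − 50.9313 = 0.478760 amu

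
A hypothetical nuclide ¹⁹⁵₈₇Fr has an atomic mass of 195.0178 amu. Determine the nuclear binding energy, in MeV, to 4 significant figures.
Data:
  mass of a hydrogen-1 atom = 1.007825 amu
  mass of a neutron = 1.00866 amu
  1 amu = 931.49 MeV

With 87 protons and 108 neutrons (A = 195):
Σm = 87·m(¹H) + 108·m_n = 87.680775 + 108.93528 = 196.616055 amu
The mass defect is 196.616055 − 195.0178 = 1.598255 amu.
E_B = 1.598255 × 931.49 = 1488.76 MeV

1489 MeV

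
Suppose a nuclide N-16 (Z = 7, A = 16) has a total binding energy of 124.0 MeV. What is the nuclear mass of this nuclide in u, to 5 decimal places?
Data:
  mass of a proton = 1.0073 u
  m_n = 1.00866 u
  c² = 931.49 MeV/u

15.99592 u

Mass defect = 124.0 MeV / (931.49 MeV/u) = 0.1331201 u
Constituent mass = 7(1.0073) + 9(1.00866) = 16.12904 u
Nuclear mass = 16.12904 − 0.1331201 = 15.9959199 u ≈ 15.99592 u (to 5 decimal places)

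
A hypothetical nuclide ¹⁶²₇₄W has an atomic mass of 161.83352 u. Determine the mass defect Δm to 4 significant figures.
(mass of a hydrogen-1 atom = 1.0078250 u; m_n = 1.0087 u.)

1.511 u

Z = 74, so N = A − Z = 162 − 74 = 88.
Σm = 74·m(¹H) + 88·m_n = 74.5790500 + 88.7656 = 163.3446500 u
Δm = 163.3446500 − 161.83352 = 1.5111300 u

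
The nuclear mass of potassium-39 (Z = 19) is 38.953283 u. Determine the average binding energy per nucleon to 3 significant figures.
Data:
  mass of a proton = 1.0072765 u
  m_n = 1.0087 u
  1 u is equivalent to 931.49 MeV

Mass of separated nucleons = 19(1.0072765) + 20(1.0087) = 19.1382535 + 20.1740 = 39.3122535 u
Δm = 39.3122535 − 38.953283 = 0.3589705 u
E_B = 0.3589705 × 931.49 = 334.377 MeV
Per nucleon: 334.377 / 39 = 8.574 MeV

8.57 MeV/nucleon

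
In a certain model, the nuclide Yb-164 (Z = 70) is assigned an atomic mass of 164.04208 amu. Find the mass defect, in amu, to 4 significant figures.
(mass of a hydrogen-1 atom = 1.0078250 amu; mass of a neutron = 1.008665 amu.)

With 70 protons and 94 neutrons (A = 164):
Total constituent mass: 70 × 1.0078250 + 94 × 1.008665 = 165.3622600 amu
Mass defect Δm = 165.3622600 − 164.04208 = 1.3201800 amu

1.320 amu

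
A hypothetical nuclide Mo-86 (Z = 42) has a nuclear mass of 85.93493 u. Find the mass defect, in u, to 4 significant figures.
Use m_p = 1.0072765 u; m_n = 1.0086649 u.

0.7519 u

Z = 42, so N = A − Z = 86 − 42 = 44.
Total constituent mass: 42 × 1.0072765 + 44 × 1.0086649 = 86.6868686 u
Mass defect Δm = 86.6868686 − 85.93493 = 0.7519386 u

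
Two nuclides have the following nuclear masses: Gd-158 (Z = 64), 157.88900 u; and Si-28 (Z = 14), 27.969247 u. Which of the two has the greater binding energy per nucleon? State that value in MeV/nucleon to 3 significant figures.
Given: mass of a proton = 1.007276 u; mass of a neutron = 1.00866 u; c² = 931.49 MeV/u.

Gd-158: Σm = 64(1.007276) + 94(1.00866) = 159.279704 u; Δm = 1.390704 u; E_B = 1295.4 MeV; E_B/A = 8.199 MeV
Si-28: Σm = 14(1.007276) + 14(1.00866) = 28.223104 u; Δm = 0.253857 u; E_B = 236.47 MeV; E_B/A = 8.445 MeV
Si-28 has the higher binding energy per nucleon, so it is the more tightly bound nucleus.

Si-28; 8.45 MeV/nucleon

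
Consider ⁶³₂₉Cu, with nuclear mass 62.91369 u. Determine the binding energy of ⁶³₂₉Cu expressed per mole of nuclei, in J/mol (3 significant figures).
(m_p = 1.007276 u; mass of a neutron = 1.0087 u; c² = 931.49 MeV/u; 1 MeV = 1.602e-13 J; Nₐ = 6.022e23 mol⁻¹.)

Z = 29, so N = A − Z = 63 − 29 = 34.
Σm = 29·m_p + 34·m_n = 29.211004 + 34.2958 = 63.506804 u
The mass defect is 63.506804 − 62.91369 = 0.593114 u.
Converting to energy: 0.593114 u × 931.49 MeV/u = 552.480 MeV
Per nucleus in joules: 552.480 MeV × 1.602e-13 J/MeV = 8.8507e-11 J
Per mole: 8.8507e-11 J × 6.022e23 mol⁻¹ = 5.3299e+13 J/mol

5.33e+13 J/mol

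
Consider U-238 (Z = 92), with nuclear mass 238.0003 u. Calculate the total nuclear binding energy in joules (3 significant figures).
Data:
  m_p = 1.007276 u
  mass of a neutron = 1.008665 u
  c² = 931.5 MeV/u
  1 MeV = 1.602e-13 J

The nucleus contains 92 protons and 238 − 92 = 146 neutrons.
Σm = 92·m_p + 146·m_n = 92.669392 + 147.265090 = 239.934482 u
Mass defect Δm = 239.934482 − 238.0003 = 1.934182 u
E_B = 1.934182 × 931.5 = 1801.69 MeV
In joules: 1801.69 MeV × 1.602e-13 J/MeV = 2.8863e-10 J

2.89e-10 J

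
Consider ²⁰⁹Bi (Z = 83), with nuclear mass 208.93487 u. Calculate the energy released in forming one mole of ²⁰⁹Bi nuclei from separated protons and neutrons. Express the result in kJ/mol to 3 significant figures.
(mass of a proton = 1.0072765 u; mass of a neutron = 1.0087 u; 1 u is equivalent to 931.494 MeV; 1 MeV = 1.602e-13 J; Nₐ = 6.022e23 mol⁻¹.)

1.59e+11 kJ/mol

With 83 protons and 126 neutrons (A = 209):
Total constituent mass: 83 × 1.0072765 + 126 × 1.0087 = 210.7001495 u
Δm = 210.7001495 − 208.93487 = 1.7652795 u
Converting to energy: 1.7652795 u × 931.494 MeV/u = 1644.35 MeV
Per nucleus in joules: 1644.35 MeV × 1.602e-13 J/MeV = 2.6342e-10 J
Per mole: 2.6342e-10 J × 6.022e23 mol⁻¹ = 1.5863e+14 J/mol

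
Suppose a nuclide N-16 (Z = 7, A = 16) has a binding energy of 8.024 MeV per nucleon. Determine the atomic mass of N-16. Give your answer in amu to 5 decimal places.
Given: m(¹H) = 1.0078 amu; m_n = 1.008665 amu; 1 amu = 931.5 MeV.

Total binding energy = 16 × 8.024 = 128.384 MeV
Mass defect = 128.384 MeV / (931.5 MeV/amu) = 0.1378250 amu
Constituent mass = 7(1.0078) + 9(1.008665) = 16.132585 amu
Atomic mass = 16.132585 − 0.1378250 = 15.9947600 amu ≈ 15.99476 amu (to 5 decimal places)

15.99476 amu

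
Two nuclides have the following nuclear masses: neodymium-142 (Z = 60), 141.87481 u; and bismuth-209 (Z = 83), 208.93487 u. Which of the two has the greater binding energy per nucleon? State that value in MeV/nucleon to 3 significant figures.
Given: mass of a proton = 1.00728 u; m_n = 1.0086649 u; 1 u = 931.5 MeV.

neodymium-142; 8.35 MeV/nucleon

neodymium-142: Σm = 60(1.00728) + 82(1.0086649) = 143.1473218 u; Δm = 1.2725118 u; E_B = 1185.3 MeV; E_B/A = 8.347 MeV
bismuth-209: Σm = 83(1.00728) + 126(1.0086649) = 210.6960174 u; Δm = 1.7611474 u; E_B = 1640.5 MeV; E_B/A = 7.849 MeV
neodymium-142 has the higher binding energy per nucleon, so it is the more tightly bound nucleus.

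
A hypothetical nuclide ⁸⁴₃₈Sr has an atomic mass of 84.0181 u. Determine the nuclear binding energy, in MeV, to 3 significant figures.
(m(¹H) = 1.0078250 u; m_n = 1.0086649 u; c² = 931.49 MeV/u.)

Z = 38, so N = A − Z = 84 − 38 = 46.
Mass of separated nucleons = 38(1.0078250) + 46(1.0086649) = 38.2973500 + 46.3985854 = 84.6959354 u
The mass defect is 84.6959354 − 84.0181 = 0.6778354 u.
Converting to energy: 0.6778354 u × 931.49 MeV/u = 631.397 MeV

631 MeV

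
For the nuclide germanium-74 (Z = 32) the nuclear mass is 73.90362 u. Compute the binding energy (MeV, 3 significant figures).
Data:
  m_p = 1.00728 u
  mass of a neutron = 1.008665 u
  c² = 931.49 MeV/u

646 MeV

The nucleus contains 32 protons and 74 − 32 = 42 neutrons.
Σm = 32·m_p + 42·m_n = 32.23296 + 42.363930 = 74.596890 u
Mass defect Δm = 74.596890 − 73.90362 = 0.693270 u
E_B = 0.693270 × 931.49 = 645.774 MeV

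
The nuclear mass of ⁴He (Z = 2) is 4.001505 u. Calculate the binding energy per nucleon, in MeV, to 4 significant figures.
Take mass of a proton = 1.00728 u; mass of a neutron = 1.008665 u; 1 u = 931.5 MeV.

7.076 MeV/nucleon

Σm = 2·m_p + 2·m_n = 2.01456 + 2.017330 = 4.031890 u
Mass defect Δm = 4.031890 − 4.001505 = 0.030385 u
Binding energy = Δm·c² = 0.030385 × 931.5 MeV/u = 28.3036 MeV
Per nucleon: 28.3036 / 4 = 7.076 MeV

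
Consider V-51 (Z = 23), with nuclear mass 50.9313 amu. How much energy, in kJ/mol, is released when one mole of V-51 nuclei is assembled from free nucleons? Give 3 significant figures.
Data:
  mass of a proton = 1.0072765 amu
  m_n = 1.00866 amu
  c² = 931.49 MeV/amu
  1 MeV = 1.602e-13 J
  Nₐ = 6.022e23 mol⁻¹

The nucleus contains 23 protons and 51 − 23 = 28 neutrons.
Total constituent mass: 23 × 1.0072765 + 28 × 1.00866 = 51.4098395 amu
Δm = 51.4098395 − 50.9313 = 0.4785395 amu
E_B = 0.4785395 × 931.49 = 445.755 MeV
Per nucleus in joules: 445.755 MeV × 1.602e-13 J/MeV = 7.1410e-11 J
Per mole: 7.1410e-11 J × 6.022e23 mol⁻¹ = 4.3003e+13 J/mol

4.30e+10 kJ/mol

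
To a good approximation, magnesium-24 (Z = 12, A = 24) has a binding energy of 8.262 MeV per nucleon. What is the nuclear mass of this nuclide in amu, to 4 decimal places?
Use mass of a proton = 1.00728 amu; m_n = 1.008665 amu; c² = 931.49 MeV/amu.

23.9785 amu

Total binding energy = 24 × 8.262 = 198.288 MeV
Mass defect = 198.288 MeV / (931.49 MeV/amu) = 0.212872 amu
Constituent mass = 12(1.00728) + 12(1.008665) = 24.191340 amu
Nuclear mass = 24.191340 − 0.212872 = 23.978468 amu ≈ 23.9785 amu (to 4 decimal places)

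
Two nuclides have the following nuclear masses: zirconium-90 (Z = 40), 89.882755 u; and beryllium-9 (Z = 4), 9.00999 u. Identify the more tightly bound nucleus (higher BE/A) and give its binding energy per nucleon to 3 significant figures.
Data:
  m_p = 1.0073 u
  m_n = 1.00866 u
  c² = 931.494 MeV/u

zirconium-90; 8.72 MeV/nucleon

zirconium-90: Σm = 40(1.0073) + 50(1.00866) = 90.72500 u; Δm = 0.842245 u; E_B = 784.55 MeV; E_B/A = 8.717 MeV
beryllium-9: Σm = 4(1.0073) + 5(1.00866) = 9.07250 u; Δm = 0.06251 u; E_B = 58.228 MeV; E_B/A = 6.470 MeV
zirconium-90 has the higher binding energy per nucleon, so it is the more tightly bound nucleus.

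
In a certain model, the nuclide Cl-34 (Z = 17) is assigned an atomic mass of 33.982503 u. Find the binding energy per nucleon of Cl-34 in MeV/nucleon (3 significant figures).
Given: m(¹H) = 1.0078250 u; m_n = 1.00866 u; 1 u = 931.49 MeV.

8.16 MeV/nucleon

Total constituent mass: 17 × 1.0078250 + 17 × 1.00866 = 34.2802450 u
The mass defect is 34.2802450 − 33.982503 = 0.2977420 u.
E_B = 0.2977420 × 931.49 = 277.344 MeV
Dividing by A = 34 gives 8.157 MeV per nucleon.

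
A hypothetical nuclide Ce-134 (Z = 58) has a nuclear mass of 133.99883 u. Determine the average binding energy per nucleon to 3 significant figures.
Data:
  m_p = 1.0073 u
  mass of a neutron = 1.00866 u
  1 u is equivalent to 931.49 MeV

7.53 MeV/nucleon

With 58 protons and 76 neutrons (A = 134):
Mass of separated nucleons = 58(1.0073) + 76(1.00866) = 58.4234 + 76.65816 = 135.08156 u
Mass defect Δm = 135.08156 − 133.99883 = 1.08273 u
Converting to energy: 1.08273 u × 931.49 MeV/u = 1008.552 MeV
Per nucleon: 1008.552 / 134 = 7.527 MeV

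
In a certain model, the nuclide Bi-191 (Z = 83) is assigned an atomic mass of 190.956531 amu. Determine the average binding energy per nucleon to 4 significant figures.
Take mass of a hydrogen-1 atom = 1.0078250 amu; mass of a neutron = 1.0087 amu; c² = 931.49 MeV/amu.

7.962 MeV/nucleon

Mass of separated nucleons = 83(1.0078250) + 108(1.0087) = 83.6494750 + 108.9396 = 192.5890750 amu
Mass defect Δm = 192.5890750 − 190.956531 = 1.6325440 amu
Binding energy = Δm·c² = 1.6325440 × 931.49 MeV/amu = 1520.70 MeV
Per nucleon: 1520.70 / 191 = 7.962 MeV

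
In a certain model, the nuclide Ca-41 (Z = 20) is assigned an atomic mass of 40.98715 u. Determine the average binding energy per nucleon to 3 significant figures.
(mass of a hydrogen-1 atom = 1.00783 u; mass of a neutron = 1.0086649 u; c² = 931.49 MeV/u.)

7.98 MeV/nucleon

Z = 20, so N = A − Z = 41 − 20 = 21.
Σm = 20·m(¹H) + 21·m_n = 20.15660 + 21.1819629 = 41.3385629 u
The mass defect is 41.3385629 − 40.98715 = 0.3514129 u.
Binding energy = Δm·c² = 0.3514129 × 931.49 MeV/u = 327.338 MeV
BE/A = 327.338 MeV / 41 = 7.984 MeV/nucleon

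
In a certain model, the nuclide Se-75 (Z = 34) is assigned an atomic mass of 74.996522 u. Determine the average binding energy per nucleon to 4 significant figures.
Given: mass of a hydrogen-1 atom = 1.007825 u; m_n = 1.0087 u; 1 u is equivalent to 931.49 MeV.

The nucleus contains 34 protons and 75 − 34 = 41 neutrons.
Total constituent mass: 34 × 1.007825 + 41 × 1.0087 = 75.622750 u
The mass defect is 75.622750 − 74.996522 = 0.626228 u.
Binding energy = Δm·c² = 0.626228 × 931.49 MeV/u = 583.325 MeV
Dividing by A = 75 gives 7.778 MeV per nucleon.

7.778 MeV/nucleon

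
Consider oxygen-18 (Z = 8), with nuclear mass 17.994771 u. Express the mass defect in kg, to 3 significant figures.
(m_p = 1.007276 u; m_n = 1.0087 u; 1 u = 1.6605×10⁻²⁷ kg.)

2.50e-28 kg

Z = 8, so N = A − Z = 18 − 8 = 10.
Σm = 8·m_p + 10·m_n = 8.058208 + 10.0870 = 18.145208 u
Mass defect Δm = 18.145208 − 17.994771 = 0.150437 u
In SI units: 0.150437 u × 1.6605×10⁻²⁷ kg/u = 2.4980e-28 kg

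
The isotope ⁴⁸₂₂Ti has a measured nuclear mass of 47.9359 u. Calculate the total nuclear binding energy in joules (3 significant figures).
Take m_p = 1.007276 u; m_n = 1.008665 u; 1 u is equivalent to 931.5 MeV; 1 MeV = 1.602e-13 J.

6.71e-11 J

Total constituent mass: 22 × 1.007276 + 26 × 1.008665 = 48.385362 u
The mass defect is 48.385362 − 47.9359 = 0.449462 u.
Binding energy = Δm·c² = 0.449462 × 931.5 MeV/u = 418.674 MeV
In joules: 418.674 MeV × 1.602e-13 J/MeV = 6.7072e-11 J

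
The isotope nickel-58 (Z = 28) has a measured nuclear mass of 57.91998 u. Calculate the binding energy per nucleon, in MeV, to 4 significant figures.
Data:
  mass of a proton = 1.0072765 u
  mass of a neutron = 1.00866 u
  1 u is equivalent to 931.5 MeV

8.730 MeV/nucleon

Mass of separated nucleons = 28(1.0072765) + 30(1.00866) = 28.2037420 + 30.25980 = 58.4635420 u
Δm = 58.4635420 − 57.91998 = 0.5435620 u
E_B = 0.5435620 × 931.5 = 506.328 MeV
Per nucleon: 506.328 / 58 = 8.730 MeV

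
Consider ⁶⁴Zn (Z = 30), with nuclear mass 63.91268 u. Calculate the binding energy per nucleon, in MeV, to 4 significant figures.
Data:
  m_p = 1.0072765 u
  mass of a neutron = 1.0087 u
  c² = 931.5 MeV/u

Total constituent mass: 30 × 1.0072765 + 34 × 1.0087 = 64.5140950 u
Δm = 64.5140950 − 63.91268 = 0.6014150 u
E_B = 0.6014150 × 931.5 = 560.218 MeV
Dividing by A = 64 gives 8.753 MeV per nucleon.

8.753 MeV/nucleon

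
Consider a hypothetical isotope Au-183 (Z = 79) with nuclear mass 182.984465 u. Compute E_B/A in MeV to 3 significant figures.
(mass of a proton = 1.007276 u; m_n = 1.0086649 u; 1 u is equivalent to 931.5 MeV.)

7.59 MeV/nucleon

With 79 protons and 104 neutrons (A = 183):
Total constituent mass: 79 × 1.007276 + 104 × 1.0086649 = 184.4759536 u
Mass defect Δm = 184.4759536 − 182.984465 = 1.4914886 u
E_B = 1.4914886 × 931.5 = 1389.32 MeV
BE/A = 1389.32 MeV / 183 = 7.592 MeV/nucleon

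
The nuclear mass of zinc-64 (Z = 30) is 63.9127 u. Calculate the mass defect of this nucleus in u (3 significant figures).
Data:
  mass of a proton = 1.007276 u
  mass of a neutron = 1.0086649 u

0.600 u

Mass of separated nucleons = 30(1.007276) + 34(1.0086649) = 30.218280 + 34.2946066 = 64.5128866 u
The mass defect is 64.5128866 − 63.9127 = 0.6001866 u.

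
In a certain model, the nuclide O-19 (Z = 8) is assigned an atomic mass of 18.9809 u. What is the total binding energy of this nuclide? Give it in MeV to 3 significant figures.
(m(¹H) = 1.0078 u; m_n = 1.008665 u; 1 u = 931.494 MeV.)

165 MeV

With 8 protons and 11 neutrons (A = 19):
Mass of separated nucleons = 8(1.0078) + 11(1.008665) = 8.0624 + 11.095315 = 19.157715 u
Mass defect Δm = 19.157715 − 18.9809 = 0.176815 u
E_B = 0.176815 × 931.494 = 164.702 MeV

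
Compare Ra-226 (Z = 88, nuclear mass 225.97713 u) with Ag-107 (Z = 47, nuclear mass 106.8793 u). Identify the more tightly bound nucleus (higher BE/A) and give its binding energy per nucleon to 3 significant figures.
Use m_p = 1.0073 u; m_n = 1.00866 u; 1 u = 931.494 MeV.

Ag-107; 8.56 MeV/nucleon

Ra-226: Σm = 88(1.0073) + 138(1.00866) = 227.83748 u; Δm = 1.86035 u; E_B = 1732.9 MeV; E_B/A = 7.668 MeV
Ag-107: Σm = 47(1.0073) + 60(1.00866) = 107.86270 u; Δm = 0.98340 u; E_B = 916.03 MeV; E_B/A = 8.561 MeV
Ag-107 has the higher binding energy per nucleon, so it is the more tightly bound nucleus.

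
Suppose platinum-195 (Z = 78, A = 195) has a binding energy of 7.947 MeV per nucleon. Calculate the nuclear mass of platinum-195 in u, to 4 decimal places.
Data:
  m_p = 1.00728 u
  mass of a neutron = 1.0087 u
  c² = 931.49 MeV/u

194.9221 u

Total binding energy = 195 × 7.947 = 1549.665 MeV
Mass defect = 1549.665 MeV / (931.49 MeV/u) = 1.663641 u
Constituent mass = 78(1.00728) + 117(1.0087) = 196.58574 u
Nuclear mass = 196.58574 − 1.663641 = 194.922099 u ≈ 194.9221 u (to 4 decimal places)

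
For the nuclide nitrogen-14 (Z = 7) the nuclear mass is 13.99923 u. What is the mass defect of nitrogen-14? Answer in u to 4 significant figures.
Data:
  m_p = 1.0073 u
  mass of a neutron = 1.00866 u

0.1125 u

Mass of separated nucleons = 7(1.0073) + 7(1.00866) = 7.0511 + 7.06062 = 14.11172 u
Mass defect Δm = 14.11172 − 13.99923 = 0.11249 u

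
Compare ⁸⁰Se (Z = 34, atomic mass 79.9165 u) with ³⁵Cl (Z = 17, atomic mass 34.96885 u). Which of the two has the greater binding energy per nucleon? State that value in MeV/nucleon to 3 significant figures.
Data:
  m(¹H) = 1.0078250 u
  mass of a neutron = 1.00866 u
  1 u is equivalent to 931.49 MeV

⁸⁰Se: Σm = 34(1.0078250) + 46(1.00866) = 80.6644100 u; Δm = 0.7479100 u; E_B = 696.67 MeV; E_B/A = 8.708 MeV
³⁵Cl: Σm = 17(1.0078250) + 18(1.00866) = 35.2889050 u; Δm = 0.3200550 u; E_B = 298.13 MeV; E_B/A = 8.518 MeV
⁸⁰Se has the higher binding energy per nucleon, so it is the more tightly bound nucleus.

⁸⁰Se; 8.71 MeV/nucleon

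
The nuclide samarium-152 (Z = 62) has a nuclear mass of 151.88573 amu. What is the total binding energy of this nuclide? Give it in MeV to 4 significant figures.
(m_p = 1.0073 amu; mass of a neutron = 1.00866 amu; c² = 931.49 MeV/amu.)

Σm = 62·m_p + 90·m_n = 62.4526 + 90.77940 = 153.23200 amu
Mass defect Δm = 153.23200 − 151.88573 = 1.34627 amu
Binding energy = Δm·c² = 1.34627 × 931.49 MeV/amu = 1254.04 MeV

1254 MeV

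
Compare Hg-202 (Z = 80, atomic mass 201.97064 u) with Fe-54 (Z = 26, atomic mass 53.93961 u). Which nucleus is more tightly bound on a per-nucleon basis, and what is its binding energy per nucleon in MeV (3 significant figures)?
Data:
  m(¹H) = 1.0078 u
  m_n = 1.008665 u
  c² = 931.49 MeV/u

Fe-54; 8.73 MeV/nucleon

Hg-202: Σm = 80(1.0078) + 122(1.008665) = 203.681130 u; Δm = 1.710490 u; E_B = 1593.3 MeV; E_B/A = 7.888 MeV
Fe-54: Σm = 26(1.0078) + 28(1.008665) = 54.445420 u; Δm = 0.505810 u; E_B = 471.16 MeV; E_B/A = 8.725 MeV
Fe-54 has the higher binding energy per nucleon, so it is the more tightly bound nucleus.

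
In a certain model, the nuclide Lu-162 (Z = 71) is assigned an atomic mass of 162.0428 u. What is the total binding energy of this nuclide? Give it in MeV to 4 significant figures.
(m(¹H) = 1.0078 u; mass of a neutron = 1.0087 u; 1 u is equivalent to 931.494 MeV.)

1213 MeV

Total constituent mass: 71 × 1.0078 + 91 × 1.0087 = 163.3455 u
Δm = 163.3455 − 162.0428 = 1.3027 u
Converting to energy: 1.3027 u × 931.494 MeV/u = 1213.46 MeV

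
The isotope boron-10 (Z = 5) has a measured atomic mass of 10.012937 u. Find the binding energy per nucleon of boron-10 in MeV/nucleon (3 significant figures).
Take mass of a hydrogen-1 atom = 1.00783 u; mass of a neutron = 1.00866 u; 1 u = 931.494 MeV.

6.48 MeV/nucleon

The nucleus contains 5 protons and 10 − 5 = 5 neutrons.
Mass of separated nucleons = 5(1.00783) + 5(1.00866) = 5.03915 + 5.04330 = 10.08245 u
Mass defect Δm = 10.08245 − 10.012937 = 0.069513 u
E_B = 0.069513 × 931.494 = 64.7509 MeV
Per nucleon: 64.7509 / 10 = 6.475 MeV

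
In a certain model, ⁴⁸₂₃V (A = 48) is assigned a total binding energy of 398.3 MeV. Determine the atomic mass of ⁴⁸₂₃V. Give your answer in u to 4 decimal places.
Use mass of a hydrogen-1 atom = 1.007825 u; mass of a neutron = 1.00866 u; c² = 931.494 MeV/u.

47.9689 u

Mass defect = 398.3 MeV / (931.494 MeV/u) = 0.427593 u
Constituent mass = 23(1.007825) + 25(1.00866) = 48.396475 u
Atomic mass = 48.396475 − 0.427593 = 47.968882 u ≈ 47.9689 u (to 4 decimal places)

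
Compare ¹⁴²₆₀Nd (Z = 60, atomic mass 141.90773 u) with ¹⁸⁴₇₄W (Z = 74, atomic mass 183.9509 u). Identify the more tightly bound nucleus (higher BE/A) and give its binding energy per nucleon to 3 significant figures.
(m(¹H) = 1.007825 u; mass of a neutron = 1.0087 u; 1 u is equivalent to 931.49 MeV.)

¹⁴²₆₀Nd: Σm = 60(1.007825) + 82(1.0087) = 143.182900 u; Δm = 1.275170 u; E_B = 1187.8 MeV; E_B/A = 8.3648 MeV
¹⁸⁴₇₄W: Σm = 74(1.007825) + 110(1.0087) = 185.536050 u; Δm = 1.585150 u; E_B = 1476.55 MeV; E_B/A = 8.0247 MeV
¹⁴²₆₀Nd has the higher binding energy per nucleon, so it is the more tightly bound nucleus.

¹⁴²₆₀Nd; 8.36 MeV/nucleon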